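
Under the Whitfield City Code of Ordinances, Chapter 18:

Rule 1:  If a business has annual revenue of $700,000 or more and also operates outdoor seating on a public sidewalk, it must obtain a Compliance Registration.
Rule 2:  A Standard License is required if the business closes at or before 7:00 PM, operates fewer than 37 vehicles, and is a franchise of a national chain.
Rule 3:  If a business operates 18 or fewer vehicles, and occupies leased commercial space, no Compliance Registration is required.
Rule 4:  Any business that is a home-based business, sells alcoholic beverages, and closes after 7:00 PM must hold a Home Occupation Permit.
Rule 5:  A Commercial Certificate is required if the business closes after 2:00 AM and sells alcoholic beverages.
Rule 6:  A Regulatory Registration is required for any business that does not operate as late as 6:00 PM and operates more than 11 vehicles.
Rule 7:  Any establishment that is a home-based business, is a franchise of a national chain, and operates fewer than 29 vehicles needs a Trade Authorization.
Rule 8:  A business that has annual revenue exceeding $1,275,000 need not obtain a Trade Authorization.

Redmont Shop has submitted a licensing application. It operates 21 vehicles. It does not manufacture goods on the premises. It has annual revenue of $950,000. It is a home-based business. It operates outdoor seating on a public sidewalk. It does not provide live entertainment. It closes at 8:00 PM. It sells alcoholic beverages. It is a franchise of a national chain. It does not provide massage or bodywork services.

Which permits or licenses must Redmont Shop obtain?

Rule 1: revenue $950,000 ≥ $700,000; operates outdoor seating on a public sidewalk → Compliance Registration required.
Rule 2: closes 8:00 PM, after 7:00 PM; vehicles 21 < 37; is a franchise of a national chain → Standard License not required.
Rule 3: vehicles 21 > 18; is a home-based business (not: occupies leased commercial space) → Compliance Registration exemption does not apply.
Rule 4: is a home-based business; sells alcoholic beverages; closes 8:00 PM, after 7:00 PM → Home Occupation Permit required.
Rule 5: closes 8:00 PM, at/before 2:00 AM; sells alcoholic beverages → Commercial Certificate not required.
Rule 6: closes 8:00 PM, after 6:00 PM; vehicles 21 > 11 → Regulatory Registration not required.
Rule 7: is a home-based business; is a franchise of a national chain; vehicles 21 < 29 → Trade Authorization required.
Rule 8: revenue $950,000 ≤ $1,275,000 → Trade Authorization exemption does not apply.

Compliance Registration, Home Occupation Permit, Trade Authorization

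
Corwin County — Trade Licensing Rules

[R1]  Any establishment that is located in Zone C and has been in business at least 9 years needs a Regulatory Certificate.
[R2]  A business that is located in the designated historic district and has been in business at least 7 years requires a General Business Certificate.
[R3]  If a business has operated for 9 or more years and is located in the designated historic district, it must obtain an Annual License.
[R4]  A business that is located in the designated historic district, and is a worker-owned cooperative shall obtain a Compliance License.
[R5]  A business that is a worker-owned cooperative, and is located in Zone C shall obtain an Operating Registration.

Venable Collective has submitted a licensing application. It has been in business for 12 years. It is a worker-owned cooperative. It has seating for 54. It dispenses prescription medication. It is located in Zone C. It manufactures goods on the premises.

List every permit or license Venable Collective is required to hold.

[R1] is located in Zone C; years in business 12 ≥ 9 → Regulatory Certificate required.
[R2] is located in Zone C (not: is located in the designated historic district); years in business 12 ≥ 7 → General Business Certificate not required.
[R3] years in business 12 ≥ 9; is located in Zone C (not: is located in the designated historic district) → Annual License not required.
[R4] is located in Zone C (not: is located in the designated historic district); is a worker-owned cooperative → Compliance License not required.
[R5] is a worker-owned cooperative; is located in Zone C → Operating Registration required.

Operating Registration, Regulatory Certificate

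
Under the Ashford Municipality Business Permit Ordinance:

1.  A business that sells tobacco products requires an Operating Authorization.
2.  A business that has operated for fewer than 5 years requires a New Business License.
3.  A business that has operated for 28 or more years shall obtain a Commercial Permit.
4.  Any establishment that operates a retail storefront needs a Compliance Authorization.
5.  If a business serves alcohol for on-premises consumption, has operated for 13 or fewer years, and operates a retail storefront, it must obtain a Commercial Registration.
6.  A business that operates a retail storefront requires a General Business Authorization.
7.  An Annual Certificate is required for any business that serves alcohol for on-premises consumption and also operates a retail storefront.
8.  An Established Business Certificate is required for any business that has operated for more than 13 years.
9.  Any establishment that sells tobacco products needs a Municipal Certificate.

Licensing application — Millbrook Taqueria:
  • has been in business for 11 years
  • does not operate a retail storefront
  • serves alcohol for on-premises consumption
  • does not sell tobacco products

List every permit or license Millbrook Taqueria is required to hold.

None

1. does not sell tobacco products → Operating Authorization not required.
2. years in business 11 ≥ 5 → New Business License not required.
3. years in business 11 < 28 → Commercial Permit not required.
4. does not operate a retail storefront → Compliance Authorization not required.
5. serves alcohol for on-premises consumption; years in business 11 ≤ 13; does not operate a retail storefront → Commercial Registration not required.
6. does not operate a retail storefront → General Business Authorization not required.
7. serves alcohol for on-premises consumption; does not operate a retail storefront → Annual Certificate not required.
8. years in business 11 ≤ 13 → Established Business Certificate not required.
9. does not sell tobacco products → Municipal Certificate not required.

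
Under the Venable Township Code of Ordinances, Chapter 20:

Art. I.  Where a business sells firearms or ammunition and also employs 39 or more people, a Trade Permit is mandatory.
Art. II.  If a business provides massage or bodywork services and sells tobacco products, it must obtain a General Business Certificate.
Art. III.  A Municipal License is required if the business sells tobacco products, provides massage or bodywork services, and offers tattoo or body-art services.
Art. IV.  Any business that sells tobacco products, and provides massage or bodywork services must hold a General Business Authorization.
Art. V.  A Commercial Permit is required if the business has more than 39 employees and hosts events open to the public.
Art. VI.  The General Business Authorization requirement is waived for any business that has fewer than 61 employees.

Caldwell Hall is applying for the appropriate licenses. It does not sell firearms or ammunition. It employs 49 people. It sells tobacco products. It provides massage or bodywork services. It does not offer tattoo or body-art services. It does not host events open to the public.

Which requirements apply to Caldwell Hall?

General Business Certificate

Art. I. does not sell firearms or ammunition; employees 49 ≥ 39 → Trade Permit not required.
Art. II. provides massage or bodywork services; sells tobacco products → General Business Certificate required.
Art. III. sells tobacco products; provides massage or bodywork services; does not offer tattoo or body-art services → Municipal License not required.
Art. IV. sells tobacco products; provides massage or bodywork services → General Business Authorization required.
Art. V. employees 49 > 39; does not host events open to the public → Commercial Permit not required.
Art. VI. employees 49 < 61 → exempt from General Business Authorization.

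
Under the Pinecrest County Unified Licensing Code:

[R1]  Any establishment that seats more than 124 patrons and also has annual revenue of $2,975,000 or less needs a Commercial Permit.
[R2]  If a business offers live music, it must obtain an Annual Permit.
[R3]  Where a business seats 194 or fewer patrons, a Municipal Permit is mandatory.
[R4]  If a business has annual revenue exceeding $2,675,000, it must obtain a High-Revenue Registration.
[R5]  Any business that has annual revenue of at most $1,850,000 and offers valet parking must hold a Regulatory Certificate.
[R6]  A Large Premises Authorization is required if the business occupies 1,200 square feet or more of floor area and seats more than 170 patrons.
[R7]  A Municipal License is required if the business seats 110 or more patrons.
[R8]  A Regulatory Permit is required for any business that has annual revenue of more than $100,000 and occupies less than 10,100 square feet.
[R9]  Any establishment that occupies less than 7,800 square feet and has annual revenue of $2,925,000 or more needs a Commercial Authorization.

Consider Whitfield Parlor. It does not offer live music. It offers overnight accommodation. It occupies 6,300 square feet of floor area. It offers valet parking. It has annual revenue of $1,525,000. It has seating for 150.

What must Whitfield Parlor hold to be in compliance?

Commercial Permit, Municipal License, Municipal Permit, Regulatory Certificate, Regulatory Permit

[R1] seating 150 > 124; revenue $1,525,000 ≤ $2,975,000 → Commercial Permit required.
[R2] does not offer live music → Annual Permit not required.
[R3] seating 150 ≤ 194 → Municipal Permit required.
[R4] revenue $1,525,000 ≤ $2,675,000 → High-Revenue Registration not required.
[R5] revenue $1,525,000 ≤ $1,850,000; offers valet parking → Regulatory Certificate required.
[R6] floor area 6,300 square feet ≥ 1,200 square feet; seating 150 ≤ 170 → Large Premises Authorization not required.
[R7] seating 150 ≥ 110 → Municipal License required.
[R8] revenue $1,525,000 > $100,000; floor area 6,300 square feet < 10,100 square feet → Regulatory Permit required.
[R9] floor area 6,300 square feet < 7,800 square feet; revenue $1,525,000 < $2,925,000 → Commercial Authorization not required.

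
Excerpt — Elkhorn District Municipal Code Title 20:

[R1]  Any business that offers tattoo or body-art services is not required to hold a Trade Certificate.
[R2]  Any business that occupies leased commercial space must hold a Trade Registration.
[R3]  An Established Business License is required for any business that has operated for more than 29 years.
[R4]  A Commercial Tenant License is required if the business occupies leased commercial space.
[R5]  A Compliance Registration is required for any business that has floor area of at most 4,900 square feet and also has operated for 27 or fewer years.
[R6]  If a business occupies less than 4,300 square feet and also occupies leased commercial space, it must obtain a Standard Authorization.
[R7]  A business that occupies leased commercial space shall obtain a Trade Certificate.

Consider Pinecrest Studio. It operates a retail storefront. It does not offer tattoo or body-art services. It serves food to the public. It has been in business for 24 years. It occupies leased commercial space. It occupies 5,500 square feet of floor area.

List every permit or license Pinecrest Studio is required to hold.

Commercial Tenant License, Trade Certificate, Trade Registration

[R1] does not offer tattoo or body-art services → Trade Certificate exemption does not apply.
[R2] occupies leased commercial space → Trade Registration required.
[R3] years in business 24 ≤ 29 → Established Business License not required.
[R4] occupies leased commercial space → Commercial Tenant License required.
[R5] floor area 5,500 square feet > 4,900 square feet; years in business 24 ≤ 27 → Compliance Registration not required.
[R6] floor area 5,500 square feet ≥ 4,300 square feet; occupies leased commercial space → Standard Authorization not required.
[R7] occupies leased commercial space → Trade Certificate required.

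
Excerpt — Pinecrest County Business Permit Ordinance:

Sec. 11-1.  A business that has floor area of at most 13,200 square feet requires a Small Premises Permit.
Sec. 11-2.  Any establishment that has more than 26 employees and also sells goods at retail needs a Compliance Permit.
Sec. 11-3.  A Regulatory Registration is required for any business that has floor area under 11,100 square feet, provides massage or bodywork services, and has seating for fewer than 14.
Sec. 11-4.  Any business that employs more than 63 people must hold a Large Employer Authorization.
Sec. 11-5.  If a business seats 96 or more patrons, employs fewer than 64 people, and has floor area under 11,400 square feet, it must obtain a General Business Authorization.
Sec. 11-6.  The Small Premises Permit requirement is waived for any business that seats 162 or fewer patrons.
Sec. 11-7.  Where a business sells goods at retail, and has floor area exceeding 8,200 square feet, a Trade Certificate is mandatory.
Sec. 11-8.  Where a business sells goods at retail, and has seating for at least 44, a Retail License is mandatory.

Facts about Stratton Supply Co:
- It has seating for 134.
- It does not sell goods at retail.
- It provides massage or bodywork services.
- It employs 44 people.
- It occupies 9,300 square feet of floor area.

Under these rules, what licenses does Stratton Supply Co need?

Sec. 11-1. floor area 9,300 square feet ≤ 13,200 square feet → Small Premises Permit required.
Sec. 11-2. employees 44 > 26; does not sell goods at retail → Compliance Permit not required.
Sec. 11-3. floor area 9,300 square feet < 11,100 square feet; provides massage or bodywork services; seating 134 ≥ 14 → Regulatory Registration not required.
Sec. 11-4. employees 44 ≤ 63 → Large Employer Authorization not required.
Sec. 11-5. seating 134 ≥ 96; employees 44 < 64; floor area 9,300 square feet < 11,400 square feet → General Business Authorization required.
Sec. 11-6. seating 134 ≤ 162 → exempt from Small Premises Permit.
Sec. 11-7. does not sell goods at retail; floor area 9,300 square feet > 8,200 square feet → Trade Certificate not required.
Sec. 11-8. does not sell goods at retail; seating 134 ≥ 44 → Retail License not required.

General Business Authorization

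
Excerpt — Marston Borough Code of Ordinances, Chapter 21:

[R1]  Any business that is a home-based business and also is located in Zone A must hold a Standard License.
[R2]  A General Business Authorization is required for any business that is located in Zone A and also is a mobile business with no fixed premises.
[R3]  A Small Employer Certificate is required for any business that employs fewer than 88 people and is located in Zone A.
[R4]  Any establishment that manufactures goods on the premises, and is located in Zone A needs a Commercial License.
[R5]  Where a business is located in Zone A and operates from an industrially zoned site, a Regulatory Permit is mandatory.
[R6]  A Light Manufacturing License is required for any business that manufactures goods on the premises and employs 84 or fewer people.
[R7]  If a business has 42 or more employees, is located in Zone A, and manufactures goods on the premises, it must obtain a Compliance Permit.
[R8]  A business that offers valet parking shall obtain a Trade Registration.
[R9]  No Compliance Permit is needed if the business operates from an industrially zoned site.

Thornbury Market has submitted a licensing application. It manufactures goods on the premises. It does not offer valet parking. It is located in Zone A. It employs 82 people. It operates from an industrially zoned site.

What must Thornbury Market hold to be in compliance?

[R1] operates from an industrially zoned site (not: is a home-based business); is located in Zone A → Standard License not required.
[R2] is located in Zone A; operates from an industrially zoned site (not: is a mobile business with no fixed premises) → General Business Authorization not required.
[R3] employees 82 < 88; is located in Zone A → Small Employer Certificate required.
[R4] manufactures goods on the premises; is located in Zone A → Commercial License required.
[R5] is located in Zone A; operates from an industrially zoned site → Regulatory Permit required.
[R6] manufactures goods on the premises; employees 82 ≤ 84 → Light Manufacturing License required.
[R7] employees 82 ≥ 42; is located in Zone A; manufactures goods on the premises → Compliance Permit required.
[R8] does not offer valet parking → Trade Registration not required.
[R9] operates from an industrially zoned site → exempt from Compliance Permit.

Commercial License, Light Manufacturing License, Regulatory Permit, Small Employer Certificate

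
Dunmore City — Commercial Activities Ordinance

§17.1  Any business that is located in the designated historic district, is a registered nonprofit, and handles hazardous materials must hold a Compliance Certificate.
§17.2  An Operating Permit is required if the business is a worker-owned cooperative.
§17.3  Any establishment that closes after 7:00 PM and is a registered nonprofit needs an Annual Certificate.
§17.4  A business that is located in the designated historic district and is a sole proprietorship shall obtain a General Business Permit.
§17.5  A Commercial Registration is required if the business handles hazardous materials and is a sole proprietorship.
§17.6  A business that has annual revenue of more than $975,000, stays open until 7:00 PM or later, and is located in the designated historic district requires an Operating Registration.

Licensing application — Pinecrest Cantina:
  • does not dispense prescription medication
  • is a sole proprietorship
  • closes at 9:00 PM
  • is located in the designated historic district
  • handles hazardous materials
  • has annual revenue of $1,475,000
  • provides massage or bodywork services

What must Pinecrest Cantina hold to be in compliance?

Commercial Registration, General Business Permit, Operating Registration

§17.1 is located in the designated historic district; is a sole proprietorship (not: is a registered nonprofit); handles hazardous materials → Compliance Certificate not required.
§17.2 is a sole proprietorship (not: is a worker-owned cooperative) → Operating Permit not required.
§17.3 closes 9:00 PM, after 7:00 PM; is a sole proprietorship (not: is a registered nonprofit) → Annual Certificate not required.
§17.4 is located in the designated historic district; is a sole proprietorship → General Business Permit required.
§17.5 handles hazardous materials; is a sole proprietorship → Commercial Registration required.
§17.6 revenue $1,475,000 > $975,000; closes 9:00 PM, after 7:00 PM; is located in the designated historic district → Operating Registration required.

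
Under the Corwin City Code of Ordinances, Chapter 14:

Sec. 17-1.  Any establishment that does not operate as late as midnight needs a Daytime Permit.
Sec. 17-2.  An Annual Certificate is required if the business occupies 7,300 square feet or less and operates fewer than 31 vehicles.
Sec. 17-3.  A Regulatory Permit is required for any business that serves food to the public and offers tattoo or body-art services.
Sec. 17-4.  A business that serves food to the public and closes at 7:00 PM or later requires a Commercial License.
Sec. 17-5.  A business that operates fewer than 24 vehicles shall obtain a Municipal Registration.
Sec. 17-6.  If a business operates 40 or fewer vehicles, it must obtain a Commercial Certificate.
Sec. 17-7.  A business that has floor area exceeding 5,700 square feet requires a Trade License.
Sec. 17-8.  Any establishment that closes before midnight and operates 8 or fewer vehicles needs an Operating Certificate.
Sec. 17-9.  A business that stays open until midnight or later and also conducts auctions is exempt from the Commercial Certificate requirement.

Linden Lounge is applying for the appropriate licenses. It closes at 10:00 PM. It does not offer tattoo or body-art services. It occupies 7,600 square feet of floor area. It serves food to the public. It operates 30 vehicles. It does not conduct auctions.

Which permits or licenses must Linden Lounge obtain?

Sec. 17-1. closes 10:00 PM, at/before midnight → Daytime Permit required.
Sec. 17-2. floor area 7,600 square feet > 7,300 square feet; vehicles 30 < 31 → Annual Certificate not required.
Sec. 17-3. serves food to the public; does not offer tattoo or body-art services → Regulatory Permit not required.
Sec. 17-4. serves food to the public; closes 10:00 PM, after 7:00 PM → Commercial License required.
Sec. 17-5. vehicles 30 ≥ 24 → Municipal Registration not required.
Sec. 17-6. vehicles 30 ≤ 40 → Commercial Certificate required.
Sec. 17-7. floor area 7,600 square feet > 5,700 square feet → Trade License required.
Sec. 17-8. closes 10:00 PM, at/before midnight; vehicles 30 > 8 → Operating Certificate not required.
Sec. 17-9. closes 10:00 PM, at/before midnight; does not conduct auctions → Commercial Certificate exemption does not apply.

Commercial Certificate, Commercial License, Daytime Permit, Trade License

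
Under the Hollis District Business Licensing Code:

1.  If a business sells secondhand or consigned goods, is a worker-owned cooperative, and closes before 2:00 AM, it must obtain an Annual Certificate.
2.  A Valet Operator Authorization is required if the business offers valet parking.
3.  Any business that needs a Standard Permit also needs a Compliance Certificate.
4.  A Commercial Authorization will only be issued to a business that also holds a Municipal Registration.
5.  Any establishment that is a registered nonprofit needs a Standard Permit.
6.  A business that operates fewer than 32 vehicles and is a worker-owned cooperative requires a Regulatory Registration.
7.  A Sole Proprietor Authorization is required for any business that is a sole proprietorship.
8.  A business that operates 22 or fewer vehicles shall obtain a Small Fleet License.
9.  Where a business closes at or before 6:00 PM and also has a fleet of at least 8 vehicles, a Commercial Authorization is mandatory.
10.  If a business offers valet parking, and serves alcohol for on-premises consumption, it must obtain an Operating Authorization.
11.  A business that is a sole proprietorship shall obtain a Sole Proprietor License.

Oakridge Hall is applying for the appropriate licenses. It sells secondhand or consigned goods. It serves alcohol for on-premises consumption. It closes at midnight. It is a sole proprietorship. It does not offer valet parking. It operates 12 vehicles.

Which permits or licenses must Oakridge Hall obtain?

1. sells secondhand or consigned goods; is a sole proprietorship (not: is a worker-owned cooperative); closes midnight, at/before 2:00 AM → Annual Certificate not required.
2. does not offer valet parking → Valet Operator Authorization not required.
3. Standard Permit is not required → no effect.
4. Commercial Authorization is not required → no effect.
5. is a sole proprietorship (not: is a registered nonprofit) → Standard Permit not required.
6. vehicles 12 < 32; is a sole proprietorship (not: is a worker-owned cooperative) → Regulatory Registration not required.
7. is a sole proprietorship → Sole Proprietor Authorization required.
8. vehicles 12 ≤ 22 → Small Fleet License required.
9. closes midnight, after 6:00 PM; vehicles 12 ≥ 8 → Commercial Authorization not required.
10. does not offer valet parking; serves alcohol for on-premises consumption → Operating Authorization not required.
11. is a sole proprietorship → Sole Proprietor License required.

Small Fleet License, Sole Proprietor Authorization, Sole Proprietor License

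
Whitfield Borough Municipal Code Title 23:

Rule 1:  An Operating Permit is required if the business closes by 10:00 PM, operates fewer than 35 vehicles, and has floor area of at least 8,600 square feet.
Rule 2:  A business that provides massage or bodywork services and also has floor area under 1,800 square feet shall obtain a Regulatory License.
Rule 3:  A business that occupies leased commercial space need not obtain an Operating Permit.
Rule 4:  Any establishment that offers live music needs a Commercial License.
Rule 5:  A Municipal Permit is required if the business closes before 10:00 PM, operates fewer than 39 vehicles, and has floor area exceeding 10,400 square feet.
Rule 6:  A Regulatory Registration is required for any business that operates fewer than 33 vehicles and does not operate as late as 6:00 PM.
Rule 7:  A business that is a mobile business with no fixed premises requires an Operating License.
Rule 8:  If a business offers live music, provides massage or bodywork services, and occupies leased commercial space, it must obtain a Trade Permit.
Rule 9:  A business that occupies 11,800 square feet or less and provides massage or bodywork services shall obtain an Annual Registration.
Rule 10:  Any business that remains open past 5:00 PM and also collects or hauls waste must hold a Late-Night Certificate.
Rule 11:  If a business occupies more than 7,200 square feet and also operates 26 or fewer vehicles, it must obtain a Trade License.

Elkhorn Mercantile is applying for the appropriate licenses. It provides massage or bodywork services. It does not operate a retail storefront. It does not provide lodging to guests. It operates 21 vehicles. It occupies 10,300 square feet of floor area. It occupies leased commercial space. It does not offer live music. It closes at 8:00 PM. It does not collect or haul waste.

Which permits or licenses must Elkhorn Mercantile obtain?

Annual Registration, Trade License

Rule 1: closes 8:00 PM, at/before 10:00 PM; vehicles 21 < 35; floor area 10,300 square feet ≥ 8,600 square feet → Operating Permit required.
Rule 2: provides massage or bodywork services; floor area 10,300 square feet ≥ 1,800 square feet → Regulatory License not required.
Rule 3: occupies leased commercial space → exempt from Operating Permit.
Rule 4: does not offer live music → Commercial License not required.
Rule 5: closes 8:00 PM, at/before 10:00 PM; vehicles 21 < 39; floor area 10,300 square feet ≤ 10,400 square feet → Municipal Permit not required.
Rule 6: vehicles 21 < 33; closes 8:00 PM, after 6:00 PM → Regulatory Registration not required.
Rule 7: occupies leased commercial space (not: is a mobile business with no fixed premises) → Operating License not required.
Rule 8: does not offer live music; provides massage or bodywork services; occupies leased commercial space → Trade Permit not required.
Rule 9: floor area 10,300 square feet ≤ 11,800 square feet; provides massage or bodywork services → Annual Registration required.
Rule 10: closes 8:00 PM, after 5:00 PM; does not collect or haul waste → Late-Night Certificate not required.
Rule 11: floor area 10,300 square feet > 7,200 square feet; vehicles 21 ≤ 26 → Trade License required.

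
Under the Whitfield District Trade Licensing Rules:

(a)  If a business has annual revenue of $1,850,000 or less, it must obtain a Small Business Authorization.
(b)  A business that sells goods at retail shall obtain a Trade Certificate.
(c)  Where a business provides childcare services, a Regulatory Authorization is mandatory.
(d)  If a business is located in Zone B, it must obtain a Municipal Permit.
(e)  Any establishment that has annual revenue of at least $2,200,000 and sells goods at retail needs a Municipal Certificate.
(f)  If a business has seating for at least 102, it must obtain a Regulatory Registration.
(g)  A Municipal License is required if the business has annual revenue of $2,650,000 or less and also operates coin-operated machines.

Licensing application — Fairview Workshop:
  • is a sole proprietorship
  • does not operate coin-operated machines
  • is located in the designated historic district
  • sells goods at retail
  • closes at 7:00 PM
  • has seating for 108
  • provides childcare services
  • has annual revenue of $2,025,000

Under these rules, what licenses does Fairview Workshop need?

(a) revenue $2,025,000 > $1,850,000 → Small Business Authorization not required.
(b) sells goods at retail → Trade Certificate required.
(c) provides childcare services → Regulatory Authorization required.
(d) is located in the designated historic district (not: is located in Zone B) → Municipal Permit not required.
(e) revenue $2,025,000 < $2,200,000; sells goods at retail → Municipal Certificate not required.
(f) seating 108 ≥ 102 → Regulatory Registration required.
(g) revenue $2,025,000 ≤ $2,650,000; does not operate coin-operated machines → Municipal License not required.

Regulatory Authorization, Regulatory Registration, Trade Certificate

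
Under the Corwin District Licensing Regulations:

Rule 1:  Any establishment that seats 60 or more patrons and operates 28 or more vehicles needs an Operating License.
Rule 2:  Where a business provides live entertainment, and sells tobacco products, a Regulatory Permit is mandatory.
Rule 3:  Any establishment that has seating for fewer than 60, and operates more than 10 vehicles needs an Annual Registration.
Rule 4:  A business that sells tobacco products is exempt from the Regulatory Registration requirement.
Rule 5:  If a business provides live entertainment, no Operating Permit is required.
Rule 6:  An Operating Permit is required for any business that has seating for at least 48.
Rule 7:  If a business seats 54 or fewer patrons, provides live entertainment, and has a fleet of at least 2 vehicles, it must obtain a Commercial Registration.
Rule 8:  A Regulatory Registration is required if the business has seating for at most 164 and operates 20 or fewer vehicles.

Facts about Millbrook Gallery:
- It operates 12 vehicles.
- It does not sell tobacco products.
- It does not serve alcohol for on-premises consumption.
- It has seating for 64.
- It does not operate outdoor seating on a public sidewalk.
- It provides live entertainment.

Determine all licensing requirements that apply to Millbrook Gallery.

Regulatory Registration

Rule 1: seating 64 ≥ 60; vehicles 12 < 28 → Operating License not required.
Rule 2: provides live entertainment; does not sell tobacco products → Regulatory Permit not required.
Rule 3: seating 64 ≥ 60; vehicles 12 > 10 → Annual Registration not required.
Rule 4: does not sell tobacco products → Regulatory Registration exemption does not apply.
Rule 5: provides live entertainment → exempt from Operating Permit.
Rule 6: seating 64 ≥ 48 → Operating Permit required.
Rule 7: seating 64 > 54; provides live entertainment; vehicles 12 ≥ 2 → Commercial Registration not required.
Rule 8: seating 64 ≤ 164; vehicles 12 ≤ 20 → Regulatory Registration required.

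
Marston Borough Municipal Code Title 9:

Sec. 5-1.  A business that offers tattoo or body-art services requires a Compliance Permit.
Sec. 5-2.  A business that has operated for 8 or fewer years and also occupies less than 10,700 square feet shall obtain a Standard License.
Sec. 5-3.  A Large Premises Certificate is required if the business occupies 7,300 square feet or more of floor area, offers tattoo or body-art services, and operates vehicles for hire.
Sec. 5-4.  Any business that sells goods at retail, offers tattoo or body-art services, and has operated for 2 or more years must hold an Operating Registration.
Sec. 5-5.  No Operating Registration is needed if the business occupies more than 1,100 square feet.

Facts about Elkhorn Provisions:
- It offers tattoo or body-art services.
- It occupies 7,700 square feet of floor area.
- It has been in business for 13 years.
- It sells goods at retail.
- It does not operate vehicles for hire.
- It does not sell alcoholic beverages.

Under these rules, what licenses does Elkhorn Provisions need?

Compliance Permit

Sec. 5-1. offers tattoo or body-art services → Compliance Permit required.
Sec. 5-2. years in business 13 > 8; floor area 7,700 square feet < 10,700 square feet → Standard License not required.
Sec. 5-3. floor area 7,700 square feet ≥ 7,300 square feet; offers tattoo or body-art services; does not operate vehicles for hire → Large Premises Certificate not required.
Sec. 5-4. sells goods at retail; offers tattoo or body-art services; years in business 13 ≥ 2 → Operating Registration required.
Sec. 5-5. floor area 7,700 square feet > 1,100 square feet → exempt from Operating Registration.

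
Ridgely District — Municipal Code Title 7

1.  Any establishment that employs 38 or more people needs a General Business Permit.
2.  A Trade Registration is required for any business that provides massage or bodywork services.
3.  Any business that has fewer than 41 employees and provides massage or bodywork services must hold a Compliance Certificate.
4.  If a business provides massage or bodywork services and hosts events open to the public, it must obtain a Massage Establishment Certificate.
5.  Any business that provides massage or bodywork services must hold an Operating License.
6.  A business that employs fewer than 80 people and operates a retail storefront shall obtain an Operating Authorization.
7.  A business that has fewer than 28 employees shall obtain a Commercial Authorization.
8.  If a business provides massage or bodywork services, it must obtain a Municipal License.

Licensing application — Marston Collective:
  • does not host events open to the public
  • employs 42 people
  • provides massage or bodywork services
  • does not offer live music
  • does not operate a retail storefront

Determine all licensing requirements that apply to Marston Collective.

1. employees 42 ≥ 38 → General Business Permit required.
2. provides massage or bodywork services → Trade Registration required.
3. employees 42 ≥ 41; provides massage or bodywork services → Compliance Certificate not required.
4. provides massage or bodywork services; does not host events open to the public → Massage Establishment Certificate not required.
5. provides massage or bodywork services → Operating License required.
6. employees 42 < 80; does not operate a retail storefront → Operating Authorization not required.
7. employees 42 ≥ 28 → Commercial Authorization not required.
8. provides massage or bodywork services → Municipal License required.

General Business Permit, Municipal License, Operating License, Trade Registration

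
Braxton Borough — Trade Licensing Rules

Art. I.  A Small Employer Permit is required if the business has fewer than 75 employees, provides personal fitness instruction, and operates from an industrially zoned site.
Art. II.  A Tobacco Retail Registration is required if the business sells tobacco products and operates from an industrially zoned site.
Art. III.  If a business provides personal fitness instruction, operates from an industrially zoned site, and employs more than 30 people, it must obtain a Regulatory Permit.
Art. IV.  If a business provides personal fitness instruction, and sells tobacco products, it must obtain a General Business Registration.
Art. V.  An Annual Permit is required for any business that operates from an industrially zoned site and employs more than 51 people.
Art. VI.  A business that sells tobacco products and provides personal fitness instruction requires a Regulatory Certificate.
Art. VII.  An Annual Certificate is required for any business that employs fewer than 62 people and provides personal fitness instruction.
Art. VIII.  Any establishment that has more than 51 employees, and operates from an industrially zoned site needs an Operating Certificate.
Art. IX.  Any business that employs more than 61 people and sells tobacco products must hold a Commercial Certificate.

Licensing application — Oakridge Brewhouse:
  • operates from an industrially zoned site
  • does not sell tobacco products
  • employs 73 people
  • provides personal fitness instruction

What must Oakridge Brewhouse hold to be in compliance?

Art. I. employees 73 < 75; provides personal fitness instruction; operates from an industrially zoned site → Small Employer Permit required.
Art. II. does not sell tobacco products; operates from an industrially zoned site → Tobacco Retail Registration not required.
Art. III. provides personal fitness instruction; operates from an industrially zoned site; employees 73 > 30 → Regulatory Permit required.
Art. IV. provides personal fitness instruction; does not sell tobacco products → General Business Registration not required.
Art. V. operates from an industrially zoned site; employees 73 > 51 → Annual Permit required.
Art. VI. does not sell tobacco products; provides personal fitness instruction → Regulatory Certificate not required.
Art. VII. employees 73 ≥ 62; provides personal fitness instruction → Annual Certificate not required.
Art. VIII. employees 73 > 51; operates from an industrially zoned site → Operating Certificate required.
Art. IX. employees 73 > 61; does not sell tobacco products → Commercial Certificate not required.

Annual Permit, Operating Certificate, Regulatory Permit, Small Employer Permit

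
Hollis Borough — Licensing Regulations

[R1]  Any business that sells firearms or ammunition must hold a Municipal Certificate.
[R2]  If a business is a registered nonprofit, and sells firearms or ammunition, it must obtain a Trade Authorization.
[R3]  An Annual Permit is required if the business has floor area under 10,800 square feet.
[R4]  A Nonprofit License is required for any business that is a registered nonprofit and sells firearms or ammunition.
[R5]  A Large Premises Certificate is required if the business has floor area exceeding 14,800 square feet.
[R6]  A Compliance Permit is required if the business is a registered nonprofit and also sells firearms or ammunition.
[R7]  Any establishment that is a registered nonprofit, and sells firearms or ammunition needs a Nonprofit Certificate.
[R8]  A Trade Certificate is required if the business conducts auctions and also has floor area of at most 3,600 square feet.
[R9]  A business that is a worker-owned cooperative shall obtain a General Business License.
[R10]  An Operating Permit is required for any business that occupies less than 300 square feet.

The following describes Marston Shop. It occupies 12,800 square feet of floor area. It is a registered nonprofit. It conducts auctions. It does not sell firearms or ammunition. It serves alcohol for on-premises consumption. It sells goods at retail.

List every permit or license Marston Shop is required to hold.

None

[R1] does not sell firearms or ammunition → Municipal Certificate not required.
[R2] is a registered nonprofit; does not sell firearms or ammunition → Trade Authorization not required.
[R3] floor area 12,800 square feet ≥ 10,800 square feet → Annual Permit not required.
[R4] is a registered nonprofit; does not sell firearms or ammunition → Nonprofit License not required.
[R5] floor area 12,800 square feet ≤ 14,800 square feet → Large Premises Certificate not required.
[R6] is a registered nonprofit; does not sell firearms or ammunition → Compliance Permit not required.
[R7] is a registered nonprofit; does not sell firearms or ammunition → Nonprofit Certificate not required.
[R8] conducts auctions; floor area 12,800 square feet > 3,600 square feet → Trade Certificate not required.
[R9] is a registered nonprofit (not: is a worker-owned cooperative) → General Business License not required.
[R10] floor area 12,800 square feet ≥ 300 square feet → Operating Permit not required.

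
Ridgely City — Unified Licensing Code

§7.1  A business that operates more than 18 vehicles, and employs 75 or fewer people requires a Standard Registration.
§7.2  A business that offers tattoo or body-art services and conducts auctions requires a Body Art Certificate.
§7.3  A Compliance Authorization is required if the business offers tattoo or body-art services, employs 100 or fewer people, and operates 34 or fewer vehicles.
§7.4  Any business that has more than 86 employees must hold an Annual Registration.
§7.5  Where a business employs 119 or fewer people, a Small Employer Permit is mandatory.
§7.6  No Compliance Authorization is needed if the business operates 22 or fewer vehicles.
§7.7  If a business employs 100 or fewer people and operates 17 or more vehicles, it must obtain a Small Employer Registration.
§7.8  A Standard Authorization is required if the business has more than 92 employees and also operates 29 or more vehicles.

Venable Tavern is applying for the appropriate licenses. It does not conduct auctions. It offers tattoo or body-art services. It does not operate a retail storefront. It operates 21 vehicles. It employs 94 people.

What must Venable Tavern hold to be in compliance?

§7.1 vehicles 21 > 18; employees 94 > 75 → Standard Registration not required.
§7.2 offers tattoo or body-art services; does not conduct auctions → Body Art Certificate not required.
§7.3 offers tattoo or body-art services; employees 94 ≤ 100; vehicles 21 ≤ 34 → Compliance Authorization required.
§7.4 employees 94 > 86 → Annual Registration required.
§7.5 employees 94 ≤ 119 → Small Employer Permit required.
§7.6 vehicles 21 ≤ 22 → exempt from Compliance Authorization.
§7.7 employees 94 ≤ 100; vehicles 21 ≥ 17 → Small Employer Registration required.
§7.8 employees 94 > 92; vehicles 21 < 29 → Standard Authorization not required.

Annual Registration, Small Employer Permit, Small Employer Registration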